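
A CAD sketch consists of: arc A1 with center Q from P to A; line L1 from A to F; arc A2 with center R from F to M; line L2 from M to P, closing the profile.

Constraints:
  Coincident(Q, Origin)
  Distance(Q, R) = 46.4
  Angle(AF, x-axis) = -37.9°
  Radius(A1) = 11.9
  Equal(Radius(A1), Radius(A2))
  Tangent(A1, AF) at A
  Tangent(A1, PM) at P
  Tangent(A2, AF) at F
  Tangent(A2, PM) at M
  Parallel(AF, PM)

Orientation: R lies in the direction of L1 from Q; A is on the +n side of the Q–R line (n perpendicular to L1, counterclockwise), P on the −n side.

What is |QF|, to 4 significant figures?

47.90

The slot axis is L1's direction at -37.9°, so u = (cos -37.9°, sin -37.9°) = (0.7891, -0.6143) and n = (−sin -37.9°, cos -37.9°) = (0.6143, 0.7891). Q is at the origin and R lies 46.4 along u from Q, so R = 46.4·u = (36.61, -28.50). Tangency of A1 to both parallel lines with radius 11.9 puts A and P at Q ± 11.9·n: A = (7.310, 9.390), P = (-7.310, -9.390). Equal radii place F and M the same way about R: F = R + 11.9·n = (43.92, -19.11), M = R − 11.9·n = (29.30, -37.89). Then |QF| = |F − Q| = 47.90.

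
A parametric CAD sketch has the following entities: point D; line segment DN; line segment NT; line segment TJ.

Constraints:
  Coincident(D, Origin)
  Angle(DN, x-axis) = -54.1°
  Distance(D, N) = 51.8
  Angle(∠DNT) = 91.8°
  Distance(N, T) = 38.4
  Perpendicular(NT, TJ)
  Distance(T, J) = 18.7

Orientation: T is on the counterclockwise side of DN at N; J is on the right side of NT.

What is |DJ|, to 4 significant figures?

81.05

∠DNT = 91.8°, so NT runs at -54.1° + (180° − 91.8°) = 34.10° from the x-axis; with |NT| = 38.4, T = N + 38.4·(cos 34.10°, sin 34.10°) = (62.17, -20.43). NT ⟂ TJ; with |TJ| = 18.7 on the right of NT, J = T + 18.7·(0.5606, -0.8281) = (72.66, -35.92). Then |DJ| = |J − D| = 81.05.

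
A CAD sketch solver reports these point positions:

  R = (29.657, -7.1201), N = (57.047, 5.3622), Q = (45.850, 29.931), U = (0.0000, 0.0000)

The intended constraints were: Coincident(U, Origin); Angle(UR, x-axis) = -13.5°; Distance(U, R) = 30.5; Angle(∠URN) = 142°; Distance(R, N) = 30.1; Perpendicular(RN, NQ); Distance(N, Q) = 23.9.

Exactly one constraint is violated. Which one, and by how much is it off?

Distance(N, Q) = 23.9 — off by 3.10.

U = (0.00, 0.00) ✓; UR at -13.50° ✓; |UR| = 30.50 ✓; ∠URN = 142.0° ✓; |RN| = 30.10 ✓; ∠(RN, NQ) = 90.00° ✓; |NQ| = 27.00 ✗.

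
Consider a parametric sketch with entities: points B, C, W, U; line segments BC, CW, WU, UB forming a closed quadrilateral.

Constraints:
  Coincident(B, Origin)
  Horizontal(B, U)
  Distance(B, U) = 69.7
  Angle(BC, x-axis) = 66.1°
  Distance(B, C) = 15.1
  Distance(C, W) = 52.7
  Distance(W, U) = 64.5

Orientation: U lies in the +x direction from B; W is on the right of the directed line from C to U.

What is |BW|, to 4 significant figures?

41.49

Checks: |CW| = 52.70 ✓; |WU| = 64.50 ✓.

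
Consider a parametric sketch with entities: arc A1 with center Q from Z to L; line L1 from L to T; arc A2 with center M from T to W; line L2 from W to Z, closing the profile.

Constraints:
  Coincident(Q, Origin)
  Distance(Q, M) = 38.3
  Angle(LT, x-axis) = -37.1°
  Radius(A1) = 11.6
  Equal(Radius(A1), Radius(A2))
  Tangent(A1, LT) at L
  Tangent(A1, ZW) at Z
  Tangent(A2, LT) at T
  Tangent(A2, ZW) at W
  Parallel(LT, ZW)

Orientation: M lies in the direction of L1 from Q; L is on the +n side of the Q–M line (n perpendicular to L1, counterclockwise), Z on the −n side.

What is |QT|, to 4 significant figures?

40.02

The slot axis is L1's direction at -37.1°, so u = (cos -37.1°, sin -37.1°) = (0.7976, -0.6032) and n = (−sin -37.1°, cos -37.1°) = (0.6032, 0.7976). Q is at the origin and M lies 38.3 along u from Q, so M = 38.3·u = (30.55, -23.10). Tangency of A1 to both parallel lines with radius 11.6 puts L and Z at Q ± 11.6·n: L = (6.997, 9.252), Z = (-6.997, -9.252). Equal radii place T and W the same way about M: T = M + 11.6·n = (37.54, -13.85), W = M − 11.6·n = (23.55, -32.35). Then |QT| = |T − Q| = 40.02.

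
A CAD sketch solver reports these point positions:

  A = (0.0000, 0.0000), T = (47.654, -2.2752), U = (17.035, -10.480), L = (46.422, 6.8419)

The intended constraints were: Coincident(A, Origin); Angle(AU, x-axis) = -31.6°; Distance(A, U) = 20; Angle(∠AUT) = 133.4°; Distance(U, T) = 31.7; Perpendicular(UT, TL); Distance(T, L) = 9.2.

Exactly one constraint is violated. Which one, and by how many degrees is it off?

Perpendicular(UT, TL) — off by 7.31°.

A = (0.00, 0.00) ✓; AU at -31.60° ✓; |AU| = 20.00 ✓; ∠AUT = 133.4° ✓; |UT| = 31.70 ✓; ∠(UT, TL) = 82.69° ✗; |TL| = 9.200 ✓.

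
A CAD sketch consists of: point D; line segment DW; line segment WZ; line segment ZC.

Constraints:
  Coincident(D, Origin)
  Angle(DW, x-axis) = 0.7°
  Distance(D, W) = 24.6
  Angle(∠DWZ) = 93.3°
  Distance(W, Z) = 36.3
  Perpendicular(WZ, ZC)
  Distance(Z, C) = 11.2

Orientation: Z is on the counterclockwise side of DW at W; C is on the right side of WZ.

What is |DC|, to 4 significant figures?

51.97

∠DWZ = 93.3°, so WZ runs at 0.7° + (180° − 93.3°) = 87.40° from the x-axis; with |WZ| = 36.3, Z = W + 36.3·(cos 87.40°, sin 87.40°) = (26.24, 36.56). WZ ⟂ ZC; with |ZC| = 11.2 on the right of WZ, C = Z + 11.2·(0.9990, -0.04536) = (37.43, 36.06). Then |DC| = |C − D| = 51.97.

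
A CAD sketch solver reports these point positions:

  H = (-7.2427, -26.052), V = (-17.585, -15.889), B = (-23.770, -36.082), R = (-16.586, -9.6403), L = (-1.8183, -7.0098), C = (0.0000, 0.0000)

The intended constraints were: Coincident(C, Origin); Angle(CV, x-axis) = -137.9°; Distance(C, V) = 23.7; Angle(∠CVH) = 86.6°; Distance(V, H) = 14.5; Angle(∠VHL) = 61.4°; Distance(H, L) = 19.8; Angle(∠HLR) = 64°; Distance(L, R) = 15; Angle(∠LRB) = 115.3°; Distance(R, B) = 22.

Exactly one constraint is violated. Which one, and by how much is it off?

Distance(R, B) = 22 — off by 5.40.

C = (0.00, 0.00) ✓; CV at -137.9° ✓; |CV| = 23.70 ✓; ∠CVH = 86.60° ✓; |VH| = 14.50 ✓; ∠VHL = 61.40° ✓; |HL| = 19.80 ✓; ∠HLR = 64.00° ✓; |LR| = 15.00 ✓; ∠LRB = 115.3° ✓; |RB| = 27.40 ✗.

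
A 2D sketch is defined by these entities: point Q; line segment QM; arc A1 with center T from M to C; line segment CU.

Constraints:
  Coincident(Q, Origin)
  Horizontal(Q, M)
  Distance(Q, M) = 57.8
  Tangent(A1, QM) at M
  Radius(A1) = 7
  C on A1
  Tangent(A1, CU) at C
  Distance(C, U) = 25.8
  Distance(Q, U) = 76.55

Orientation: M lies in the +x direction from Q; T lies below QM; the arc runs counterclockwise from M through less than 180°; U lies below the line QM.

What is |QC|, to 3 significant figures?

53.9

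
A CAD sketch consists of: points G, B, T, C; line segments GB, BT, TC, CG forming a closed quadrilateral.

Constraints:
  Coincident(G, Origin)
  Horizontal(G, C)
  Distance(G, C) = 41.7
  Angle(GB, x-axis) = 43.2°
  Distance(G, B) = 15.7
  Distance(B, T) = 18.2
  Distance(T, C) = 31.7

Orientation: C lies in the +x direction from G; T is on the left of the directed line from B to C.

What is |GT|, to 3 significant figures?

33.8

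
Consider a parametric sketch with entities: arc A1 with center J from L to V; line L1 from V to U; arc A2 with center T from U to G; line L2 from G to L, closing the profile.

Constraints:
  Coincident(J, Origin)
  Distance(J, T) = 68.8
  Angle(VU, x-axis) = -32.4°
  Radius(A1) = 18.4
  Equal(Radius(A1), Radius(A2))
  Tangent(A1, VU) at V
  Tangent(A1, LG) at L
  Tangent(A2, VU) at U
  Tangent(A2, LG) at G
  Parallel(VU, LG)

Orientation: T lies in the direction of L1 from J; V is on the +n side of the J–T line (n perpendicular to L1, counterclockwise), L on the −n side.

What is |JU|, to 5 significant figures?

71.218

The slot axis is L1's direction at -32.4°, so u = (cos -32.4°, sin -32.4°) = (0.84433, -0.53583) and n = (−sin -32.4°, cos -32.4°) = (0.53583, 0.84433). J is at the origin and T lies 68.8 along u from J, so T = 68.8·u = (58.090, -36.865). Tangency of A1 to both parallel lines with radius 18.4 puts V and L at J ± 18.4·n: V = (9.8592, 15.536), L = (-9.8592, -15.536). Equal radii place U and G the same way about T: U = T + 18.4·n = (67.949, -21.329), G = T − 18.4·n = (48.231, -52.401). Then |JU| = |U − J| = 71.218.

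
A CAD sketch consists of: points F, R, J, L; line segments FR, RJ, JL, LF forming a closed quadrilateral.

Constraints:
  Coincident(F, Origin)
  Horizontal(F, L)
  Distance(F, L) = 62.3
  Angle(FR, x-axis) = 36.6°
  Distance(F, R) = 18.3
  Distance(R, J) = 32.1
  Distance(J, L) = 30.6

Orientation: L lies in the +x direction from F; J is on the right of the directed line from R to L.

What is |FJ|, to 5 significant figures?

37.705

Checks: |RJ| = 32.10 ✓; |JL| = 30.60 ✓.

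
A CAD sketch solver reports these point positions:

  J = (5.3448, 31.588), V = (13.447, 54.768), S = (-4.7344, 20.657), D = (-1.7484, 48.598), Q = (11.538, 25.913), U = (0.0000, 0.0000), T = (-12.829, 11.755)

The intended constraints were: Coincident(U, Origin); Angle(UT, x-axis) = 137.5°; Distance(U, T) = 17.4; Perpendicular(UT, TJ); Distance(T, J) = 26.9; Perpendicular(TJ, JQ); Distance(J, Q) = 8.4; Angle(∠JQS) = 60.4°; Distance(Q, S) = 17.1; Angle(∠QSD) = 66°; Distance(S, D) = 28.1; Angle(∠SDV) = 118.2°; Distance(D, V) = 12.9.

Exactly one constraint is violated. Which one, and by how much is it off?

Distance(D, V) = 12.9 — off by 3.50.

U = (0.00, 0.00) ✓; UT at 137.5° ✓; |UT| = 17.40 ✓; ∠(UT, TJ) = 90.00° ✓; |TJ| = 26.90 ✓; ∠(TJ, JQ) = 90.00° ✓; |JQ| = 8.400 ✓; ∠JQS = 60.40° ✓; |QS| = 17.10 ✓; ∠QSD = 66.00° ✓; |SD| = 28.10 ✓; ∠SDV = 118.2° ✓; |DV| = 16.40 ✗.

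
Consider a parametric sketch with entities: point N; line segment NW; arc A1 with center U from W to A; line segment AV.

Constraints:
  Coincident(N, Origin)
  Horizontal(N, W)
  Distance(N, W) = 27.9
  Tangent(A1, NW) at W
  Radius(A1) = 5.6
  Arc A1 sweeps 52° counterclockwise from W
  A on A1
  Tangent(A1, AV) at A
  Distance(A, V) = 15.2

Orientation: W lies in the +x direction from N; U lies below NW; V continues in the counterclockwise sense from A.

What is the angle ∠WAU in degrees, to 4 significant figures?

64.00°

N is at the origin; NW is horizontal with |NW| = 27.9 and W on the +x side, so W = (27.90, 0.000). A1 meets NW tangentially, so UW is at right angles to NW, so U = W + (0, -5.6) = (27.90, -5.600). On A1, W sits at bearing 90° from U; a 52° counterclockwise sweep puts A at bearing 142°, so A = U + 5.6·(cos 142°, sin 142°) = (23.49, -2.152). Then cos ∠WAU = AW·AU / (|AW||AU|), giving 64.00°.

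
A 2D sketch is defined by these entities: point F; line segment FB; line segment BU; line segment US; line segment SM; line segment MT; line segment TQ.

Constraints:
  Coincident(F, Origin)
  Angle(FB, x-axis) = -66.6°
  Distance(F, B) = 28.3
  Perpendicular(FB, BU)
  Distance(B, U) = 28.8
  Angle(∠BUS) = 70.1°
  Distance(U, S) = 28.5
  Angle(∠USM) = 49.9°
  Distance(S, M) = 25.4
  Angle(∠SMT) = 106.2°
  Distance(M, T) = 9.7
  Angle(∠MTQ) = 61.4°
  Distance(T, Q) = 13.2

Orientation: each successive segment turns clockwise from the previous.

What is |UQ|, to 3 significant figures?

15.6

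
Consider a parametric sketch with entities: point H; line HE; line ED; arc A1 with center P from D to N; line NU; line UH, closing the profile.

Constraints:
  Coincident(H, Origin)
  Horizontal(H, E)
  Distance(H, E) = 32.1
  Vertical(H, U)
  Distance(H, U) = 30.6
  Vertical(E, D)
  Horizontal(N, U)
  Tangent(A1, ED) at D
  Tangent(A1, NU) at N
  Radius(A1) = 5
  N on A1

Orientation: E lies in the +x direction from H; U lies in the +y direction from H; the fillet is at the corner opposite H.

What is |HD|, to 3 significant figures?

41.1

H is at the origin; HE is horizontal with |HE| = 32.1 and E on the +x side, so E = (32.1, 0.00). H and U share the same x with |HU| = 30.6 and U on the +y side, so U = (0.00, 30.6). The virtual corner opposite H is at (32.1, 30.6). Since A1 is tangent to ED there, PD ⟂ ED and tangency of A1 to NU means the radius PN is perpendicular to NU, with radius 5.0, so the center P sits 5.0 in from both sides at P = (27.1, 25.6). That places the tangent points at D = (32.1, 25.6) on ED and N = (27.1, 30.6) on NU. Then |HD| = |D − H| = 41.1.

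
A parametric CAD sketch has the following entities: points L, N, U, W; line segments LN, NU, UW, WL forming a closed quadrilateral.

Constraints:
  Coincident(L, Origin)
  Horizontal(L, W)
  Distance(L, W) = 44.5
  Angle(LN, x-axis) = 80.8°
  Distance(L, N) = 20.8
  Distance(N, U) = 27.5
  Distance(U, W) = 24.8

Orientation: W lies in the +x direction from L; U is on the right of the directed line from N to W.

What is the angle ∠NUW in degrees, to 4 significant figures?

123.1°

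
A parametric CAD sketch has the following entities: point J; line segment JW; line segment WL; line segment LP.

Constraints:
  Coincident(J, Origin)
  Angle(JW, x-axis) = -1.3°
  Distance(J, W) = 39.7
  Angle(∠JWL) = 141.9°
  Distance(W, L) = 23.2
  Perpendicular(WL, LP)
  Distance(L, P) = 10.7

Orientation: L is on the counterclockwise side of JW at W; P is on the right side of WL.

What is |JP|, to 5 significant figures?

64.828

∠JWL = 141.9°, so WL runs at -1.3° + (180° − 141.9°) = 36.800° from the x-axis; with |WL| = 23.2, L = W + 23.2·(cos 36.800°, sin 36.800°) = (58.267, 12.997). WL is perpendicular to LP; with |LP| = 10.7 on the right of WL, P = L + 10.7·(0.59902, -0.80073) = (64.676, 4.4288). Then |JP| = |P − J| = 64.828.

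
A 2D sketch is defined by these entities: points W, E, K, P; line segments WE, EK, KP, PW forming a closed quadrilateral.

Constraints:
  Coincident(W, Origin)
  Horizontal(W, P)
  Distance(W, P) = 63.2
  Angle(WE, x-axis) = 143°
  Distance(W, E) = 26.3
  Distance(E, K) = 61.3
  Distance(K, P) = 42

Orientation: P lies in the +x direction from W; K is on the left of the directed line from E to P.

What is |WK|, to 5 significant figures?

50.381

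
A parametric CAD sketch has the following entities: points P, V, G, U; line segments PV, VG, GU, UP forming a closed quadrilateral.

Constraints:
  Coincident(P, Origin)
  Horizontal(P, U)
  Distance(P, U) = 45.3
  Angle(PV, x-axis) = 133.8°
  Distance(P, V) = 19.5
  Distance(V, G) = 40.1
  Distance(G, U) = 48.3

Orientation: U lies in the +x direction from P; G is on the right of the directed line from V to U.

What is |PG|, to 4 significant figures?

22.79

P is at the origin; P and U share the same y with |PU| = 45.3 and U in +x, so U = (45.3, 0). PV runs at 133.8° with |PV| = 19.5, so V = (-13.50, 14.07). G is determined by |VG| = 40.1 and |GU| = 48.3 together: it lies at the intersection of circle(V, 40.1) and circle(U, 48.3). With |VU| = 60.46, the foot of the radical line on VU is 24.23 from V and the perpendicular offset is √(40.1² − 24.23²) = 31.95. Taking the right-of-VU solution: G = (2.634, -22.64).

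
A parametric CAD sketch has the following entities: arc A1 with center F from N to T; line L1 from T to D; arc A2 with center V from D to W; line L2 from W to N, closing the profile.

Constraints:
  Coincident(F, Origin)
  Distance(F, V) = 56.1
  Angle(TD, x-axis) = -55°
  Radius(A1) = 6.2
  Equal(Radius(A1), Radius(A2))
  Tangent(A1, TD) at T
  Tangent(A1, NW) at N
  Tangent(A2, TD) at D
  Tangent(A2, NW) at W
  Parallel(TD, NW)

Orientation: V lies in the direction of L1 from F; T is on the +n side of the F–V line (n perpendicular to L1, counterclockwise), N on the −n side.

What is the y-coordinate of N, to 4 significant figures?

-3.556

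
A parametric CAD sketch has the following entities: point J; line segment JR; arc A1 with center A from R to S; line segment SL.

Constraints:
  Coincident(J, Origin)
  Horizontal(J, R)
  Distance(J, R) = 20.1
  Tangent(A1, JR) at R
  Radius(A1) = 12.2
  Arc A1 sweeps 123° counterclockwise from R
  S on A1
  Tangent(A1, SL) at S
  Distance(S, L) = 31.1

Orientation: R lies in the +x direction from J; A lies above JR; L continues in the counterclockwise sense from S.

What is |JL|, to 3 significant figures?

46.9

J is at the origin; J and R share the same y with |JR| = 20.1 and R on the +x side, so R = (20.1, 0.00). A1 meets JR tangentially, so AR is at right angles to JR, so A = R + (0, 12.2) = (20.1, 12.2). On A1, R sits at bearing -90° from A; a 123° counterclockwise sweep puts S at bearing 33°, so S = A + 12.2·(cos 33°, sin 33°) = (30.3, 18.8). The tangent condition forces AS to be normal to SL, so SL runs along (−sin 33°, cos 33°); with |SL| = 31.1, L = (13.4, 44.9). Then |JL| = |L − J| = 46.9.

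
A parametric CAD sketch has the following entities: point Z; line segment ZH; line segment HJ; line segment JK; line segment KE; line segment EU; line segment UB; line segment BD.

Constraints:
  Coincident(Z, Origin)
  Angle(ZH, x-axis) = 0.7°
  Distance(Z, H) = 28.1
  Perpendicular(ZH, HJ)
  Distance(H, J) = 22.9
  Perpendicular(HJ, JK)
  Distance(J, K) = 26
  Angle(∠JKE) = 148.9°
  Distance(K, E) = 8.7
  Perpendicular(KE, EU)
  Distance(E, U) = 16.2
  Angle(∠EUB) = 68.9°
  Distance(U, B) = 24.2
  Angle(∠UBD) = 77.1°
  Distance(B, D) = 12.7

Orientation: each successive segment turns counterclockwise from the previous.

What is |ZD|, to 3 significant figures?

29.7

Z is at the origin; ZH runs at 0.7° with length 28.1, so H = (28.1, 0.343). ZH is perpendicular to HJ, so HJ runs at 90.7°; with |HJ| = 22.9, J = (27.8, 23.2). The perpendicularity gives JK at right angles to HJ, so JK runs at -179°; with |JK| = 26.0, K = (1.82, 22.9). ∠JKE = 148.9° gives KE at -148° from the x-axis; with |KE| = 8.7, E = (-5.57, 18.3). KE is perpendicular to EU, so EU runs at -58.2°; with |EU| = 16.2, U = (2.96, 4.57). ∠EUB = 68.9° gives UB at 52.9° from the x-axis; with |UB| = 24.2, B = (17.6, 23.9). ∠UBD = 77.1° gives BD at 156° from the x-axis; with |BD| = 12.7, D = (5.98, 29.1). Then |ZD| = |D − Z| = 29.7.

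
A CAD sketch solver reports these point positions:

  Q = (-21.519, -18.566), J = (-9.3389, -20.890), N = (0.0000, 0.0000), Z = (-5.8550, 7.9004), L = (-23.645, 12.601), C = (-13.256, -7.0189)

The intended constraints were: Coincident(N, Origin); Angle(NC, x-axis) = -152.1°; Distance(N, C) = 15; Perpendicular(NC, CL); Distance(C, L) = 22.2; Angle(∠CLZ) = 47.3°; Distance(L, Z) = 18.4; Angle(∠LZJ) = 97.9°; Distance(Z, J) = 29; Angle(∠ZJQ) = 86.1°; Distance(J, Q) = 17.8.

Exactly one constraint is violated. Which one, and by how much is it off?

Distance(J, Q) = 17.8 — off by 5.40.

N = (0.00, 0.00) ✓; NC at -152.1° ✓; |NC| = 15.00 ✓; ∠(NC, CL) = 90.00° ✓; |CL| = 22.20 ✓; ∠CLZ = 47.30° ✓; |LZ| = 18.40 ✓; ∠LZJ = 97.90° ✓; |ZJ| = 29.00 ✓; ∠ZJQ = 86.10° ✓; |JQ| = 12.40 ✗.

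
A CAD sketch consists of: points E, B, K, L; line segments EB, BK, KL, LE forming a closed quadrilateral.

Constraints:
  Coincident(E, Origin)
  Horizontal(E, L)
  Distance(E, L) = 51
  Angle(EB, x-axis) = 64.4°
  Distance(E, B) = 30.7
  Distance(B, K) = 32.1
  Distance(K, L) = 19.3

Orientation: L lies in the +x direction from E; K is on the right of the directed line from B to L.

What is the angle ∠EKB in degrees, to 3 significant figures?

57.4°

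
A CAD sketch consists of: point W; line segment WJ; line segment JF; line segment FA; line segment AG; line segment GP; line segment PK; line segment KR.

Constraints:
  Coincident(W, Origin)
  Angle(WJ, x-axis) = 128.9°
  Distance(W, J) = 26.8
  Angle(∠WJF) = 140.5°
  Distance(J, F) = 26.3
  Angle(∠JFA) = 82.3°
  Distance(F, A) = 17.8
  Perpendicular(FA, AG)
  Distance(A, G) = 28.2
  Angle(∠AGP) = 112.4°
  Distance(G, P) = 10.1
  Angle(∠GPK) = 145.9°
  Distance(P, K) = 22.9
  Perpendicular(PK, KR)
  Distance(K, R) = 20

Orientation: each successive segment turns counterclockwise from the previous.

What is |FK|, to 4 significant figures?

30.76

W is at the origin; WJ runs at 128.9° with length 26.8, so J = (-16.83, 20.86). ∠WJF = 140.5° gives JF at 168.4° from the x-axis; with |JF| = 26.3, F = (-42.59, 26.15). ∠JFA = 82.3° gives FA at -93.90° from the x-axis; with |FA| = 17.8, A = (-43.80, 8.386). The perpendicularity gives AG at right angles to FA, so AG runs at -3.900°; with |AG| = 28.2, G = (-15.67, 6.468). ∠AGP = 112.4° gives GP at 63.70° from the x-axis; with |GP| = 10.1, P = (-11.19, 15.52). ∠GPK = 145.9° gives PK at 97.80° from the x-axis; with |PK| = 22.9, K = (-14.30, 38.21). Then |FK| = |K − F| = 30.76.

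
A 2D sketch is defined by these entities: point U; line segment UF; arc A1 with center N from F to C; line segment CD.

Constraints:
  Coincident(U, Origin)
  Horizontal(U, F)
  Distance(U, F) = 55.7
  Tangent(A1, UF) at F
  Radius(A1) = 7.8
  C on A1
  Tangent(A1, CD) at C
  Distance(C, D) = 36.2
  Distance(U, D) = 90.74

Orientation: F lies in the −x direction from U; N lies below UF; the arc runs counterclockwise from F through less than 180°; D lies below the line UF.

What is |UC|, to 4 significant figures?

61.50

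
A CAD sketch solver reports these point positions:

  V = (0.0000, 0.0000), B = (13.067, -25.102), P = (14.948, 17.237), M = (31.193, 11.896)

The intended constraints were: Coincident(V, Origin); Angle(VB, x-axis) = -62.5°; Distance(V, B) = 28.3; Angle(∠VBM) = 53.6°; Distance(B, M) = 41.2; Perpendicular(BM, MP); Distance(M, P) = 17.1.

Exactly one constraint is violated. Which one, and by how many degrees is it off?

Perpendicular(BM, MP) — off by 7.90°.

V = (0.00, 0.00) ✓; VB at -62.50° ✓; |VB| = 28.30 ✓; ∠VBM = 53.60° ✓; |BM| = 41.20 ✓; ∠(BM, MP) = 97.90° ✗; |MP| = 17.10 ✓.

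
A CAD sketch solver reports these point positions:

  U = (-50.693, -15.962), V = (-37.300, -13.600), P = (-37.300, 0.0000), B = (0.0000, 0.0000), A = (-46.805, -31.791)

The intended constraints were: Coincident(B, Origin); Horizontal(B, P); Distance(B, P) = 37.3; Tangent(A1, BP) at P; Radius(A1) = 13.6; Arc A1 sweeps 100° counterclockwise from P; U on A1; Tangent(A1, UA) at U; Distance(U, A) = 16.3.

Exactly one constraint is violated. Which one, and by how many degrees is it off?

Tangent(A1, UA) at U — off by 3.80°.

B = (0.00, 0.00) ✓; B.y = 0.00, P.y = 0.00 ✓; |BP| = 37.30 ✓; ∠(VP, PB) = 90.00° ✓; |VP| = 13.60 ✓; bearing(V→U) − bearing(V→P) = 100.0° ✓; |VU| = 13.60 ✓; ∠(VU, UA) = 86.20° ✗; |UA| = 16.30 ✓.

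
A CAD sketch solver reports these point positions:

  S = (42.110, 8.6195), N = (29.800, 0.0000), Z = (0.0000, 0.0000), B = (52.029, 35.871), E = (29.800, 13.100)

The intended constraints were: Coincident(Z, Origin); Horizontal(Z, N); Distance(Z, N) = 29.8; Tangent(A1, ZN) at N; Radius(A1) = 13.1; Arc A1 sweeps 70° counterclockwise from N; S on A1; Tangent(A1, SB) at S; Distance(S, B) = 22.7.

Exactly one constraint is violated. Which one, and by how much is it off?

Distance(S, B) = 22.7 — off by 6.30.

Z = (0.00, 0.00) ✓; Z.y = 0.00, N.y = 0.00 ✓; |ZN| = 29.80 ✓; ∠(EN, NZ) = 90.00° ✓; |EN| = 13.10 ✓; bearing(E→S) − bearing(E→N) = 70.00° ✓; |ES| = 13.10 ✓; ∠(ES, SB) = 90.00° ✓; |SB| = 29.00 ✗.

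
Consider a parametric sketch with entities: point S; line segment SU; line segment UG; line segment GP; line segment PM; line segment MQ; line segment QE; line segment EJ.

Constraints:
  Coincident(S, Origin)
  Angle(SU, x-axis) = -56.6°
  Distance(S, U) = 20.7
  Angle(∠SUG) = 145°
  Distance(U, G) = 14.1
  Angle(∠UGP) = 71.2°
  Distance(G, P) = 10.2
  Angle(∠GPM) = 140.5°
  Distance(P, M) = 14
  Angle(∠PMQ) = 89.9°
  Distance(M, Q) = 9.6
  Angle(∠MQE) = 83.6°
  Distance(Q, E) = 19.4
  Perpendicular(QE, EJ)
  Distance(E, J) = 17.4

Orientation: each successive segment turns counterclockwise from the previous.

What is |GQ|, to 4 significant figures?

22.07

S is at the origin; SU runs at -56.6° with length 20.7, so U = (11.39, -17.28). ∠SUG = 145.0° gives UG at -21.60° from the x-axis; with |UG| = 14.1, G = (24.50, -22.47). ∠UGP = 71.2° gives GP at 87.20° from the x-axis; with |GP| = 10.2, P = (25.00, -12.28). ∠GPM = 140.5° gives PM at 126.7° from the x-axis; with |PM| = 14.0, M = (16.64, -1.059). ∠PMQ = 89.9° gives MQ at -143.2° from the x-axis; with |MQ| = 9.6, Q = (8.949, -6.810). Then |GQ| = |Q − G| = 22.07.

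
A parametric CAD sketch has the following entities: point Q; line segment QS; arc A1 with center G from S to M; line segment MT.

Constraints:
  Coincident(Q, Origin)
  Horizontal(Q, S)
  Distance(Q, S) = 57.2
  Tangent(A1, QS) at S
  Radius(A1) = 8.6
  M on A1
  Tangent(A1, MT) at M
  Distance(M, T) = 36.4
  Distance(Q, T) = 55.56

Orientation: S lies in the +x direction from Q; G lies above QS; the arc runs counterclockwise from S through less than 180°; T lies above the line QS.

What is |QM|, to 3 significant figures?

65.0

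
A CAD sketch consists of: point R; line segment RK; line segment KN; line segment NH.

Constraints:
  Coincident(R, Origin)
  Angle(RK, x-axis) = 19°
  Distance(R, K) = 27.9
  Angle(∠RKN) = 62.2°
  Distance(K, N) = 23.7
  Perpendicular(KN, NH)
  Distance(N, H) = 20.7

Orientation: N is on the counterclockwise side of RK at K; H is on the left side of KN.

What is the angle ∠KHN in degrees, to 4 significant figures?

48.87°

∠RKN = 62.2°, so KN runs at 19.0° + (180° − 62.2°) = 136.8° from the x-axis; with |KN| = 23.7, N = K + 23.7·(cos 136.8°, sin 136.8°) = (9.103, 25.31). KN is perpendicular to NH; with |NH| = 20.7 on the left of KN, H = N + 20.7·(-0.6845, -0.7290) = (-5.067, 10.22). Then cos ∠KHN = HK·HN / (|HK||HN|), giving 48.87°.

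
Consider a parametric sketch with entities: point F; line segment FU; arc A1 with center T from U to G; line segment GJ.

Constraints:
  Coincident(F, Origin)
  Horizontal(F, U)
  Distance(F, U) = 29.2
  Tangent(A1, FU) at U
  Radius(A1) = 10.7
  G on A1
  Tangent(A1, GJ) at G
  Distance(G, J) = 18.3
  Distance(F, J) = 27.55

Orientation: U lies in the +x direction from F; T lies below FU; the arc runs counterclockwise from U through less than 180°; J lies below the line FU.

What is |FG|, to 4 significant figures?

20.40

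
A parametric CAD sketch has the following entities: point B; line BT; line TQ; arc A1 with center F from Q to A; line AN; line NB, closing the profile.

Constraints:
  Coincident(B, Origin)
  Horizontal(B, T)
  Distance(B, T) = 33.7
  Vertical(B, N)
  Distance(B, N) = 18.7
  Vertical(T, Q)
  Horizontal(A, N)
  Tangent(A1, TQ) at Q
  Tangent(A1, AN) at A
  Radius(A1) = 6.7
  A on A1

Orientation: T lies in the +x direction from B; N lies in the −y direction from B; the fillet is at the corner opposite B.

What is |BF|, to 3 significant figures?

29.5

B is at the origin; B and T share the same y with |BT| = 33.7 and T on the +x side, so T = (33.7, 0.00). B and N share the same x with |BN| = 18.7 and N on the −y side, so N = (0.00, -18.7). The virtual corner opposite B is at (33.7, -18.7). Tangency of A1 to TQ means the radius FQ is perpendicular to TQ and since A1 is tangent to AN there, FA ⟂ AN, with radius 6.7, so the center F sits 6.7 in from both sides at F = (27.0, -12.0). Then |BF| = |F − B| = 29.5.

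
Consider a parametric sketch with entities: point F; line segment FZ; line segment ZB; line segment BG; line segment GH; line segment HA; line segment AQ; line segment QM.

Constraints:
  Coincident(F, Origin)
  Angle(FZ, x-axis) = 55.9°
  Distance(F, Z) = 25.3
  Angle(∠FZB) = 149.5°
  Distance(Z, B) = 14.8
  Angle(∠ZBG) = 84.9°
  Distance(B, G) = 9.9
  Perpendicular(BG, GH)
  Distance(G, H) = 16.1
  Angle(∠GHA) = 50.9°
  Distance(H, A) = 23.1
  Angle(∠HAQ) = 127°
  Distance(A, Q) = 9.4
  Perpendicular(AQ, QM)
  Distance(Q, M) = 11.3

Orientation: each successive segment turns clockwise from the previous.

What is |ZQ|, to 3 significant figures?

24.3

∠GHA = 50.9° gives HA at 71.2° from the x-axis; with |HA| = 23.1, A = (23.3, 34.3). ∠HAQ = 127.0° gives AQ at 18.2° from the x-axis; with |AQ| = 9.4, Q = (32.3, 37.2). Then |ZQ| = |Q − Z| = 24.3.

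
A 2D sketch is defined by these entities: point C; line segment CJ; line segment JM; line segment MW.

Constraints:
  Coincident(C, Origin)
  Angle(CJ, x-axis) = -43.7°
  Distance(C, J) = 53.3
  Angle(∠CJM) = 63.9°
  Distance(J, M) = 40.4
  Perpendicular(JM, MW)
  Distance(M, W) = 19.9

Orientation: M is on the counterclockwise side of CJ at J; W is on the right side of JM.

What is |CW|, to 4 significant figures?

69.85

∠CJM = 63.9°, so JM runs at -43.7° + (180° − 63.9°) = 72.40° from the x-axis; with |JM| = 40.4, M = J + 40.4·(cos 72.40°, sin 72.40°) = (50.75, 1.685). JM ⟂ MW; with |MW| = 19.9 on the right of JM, W = M + 19.9·(0.9532, -0.3024) = (69.72, -4.332). Then |CW| = |W − C| = 69.85.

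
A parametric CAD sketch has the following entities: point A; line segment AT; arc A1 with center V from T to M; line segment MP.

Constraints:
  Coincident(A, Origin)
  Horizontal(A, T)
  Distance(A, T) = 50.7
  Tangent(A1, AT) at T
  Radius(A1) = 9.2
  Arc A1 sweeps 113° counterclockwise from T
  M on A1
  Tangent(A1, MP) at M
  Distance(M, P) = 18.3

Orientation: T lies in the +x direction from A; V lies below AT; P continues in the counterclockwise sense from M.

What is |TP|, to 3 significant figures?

29.7

A is at the origin; AT is horizontal with |AT| = 50.7 and T on the +x side, so T = (50.7, 0.00). Since A1 is tangent to AT there, VT ⟂ AT, so V = T + (0, -9.2) = (50.7, -9.20). On A1, T sits at bearing 90° from V; a 113° counterclockwise sweep puts M at bearing 203°, so M = V + 9.2·(cos 203°, sin 203°) = (42.2, -12.8). The tangent condition forces VM to be normal to MP, so MP runs along (−sin 203°, cos 203°); with |MP| = 18.3, P = (49.4, -29.6). Then |TP| = |P − T| = 29.7.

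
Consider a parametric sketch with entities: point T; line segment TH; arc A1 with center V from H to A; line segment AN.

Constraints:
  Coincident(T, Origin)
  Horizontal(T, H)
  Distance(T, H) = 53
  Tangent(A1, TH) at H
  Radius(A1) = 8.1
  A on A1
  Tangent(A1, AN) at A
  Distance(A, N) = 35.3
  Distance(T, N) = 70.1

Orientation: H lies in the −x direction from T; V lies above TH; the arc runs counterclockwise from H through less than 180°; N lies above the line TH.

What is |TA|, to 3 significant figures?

46.3

T is at the origin; TH is horizontal with |TH| = 53.0 and H on the −x side, so H = (-53.0, 0.00). Since A1 is tangent to TH there, VH ⟂ TH, so V = H + (0, 8.1) = (-53.0, 8.10). Since VA ⟂ AN (tangency), |VN| = √(8.1² + 35.3²) = 36.2 regardless of where A sits on A1. So N lies on both circle(T, 70.1) and circle(V, 36.2); the above-TH intersection is N = (-54.3, 44.3). A is the foot of the tangent from N: A = (-45.2, 10.2).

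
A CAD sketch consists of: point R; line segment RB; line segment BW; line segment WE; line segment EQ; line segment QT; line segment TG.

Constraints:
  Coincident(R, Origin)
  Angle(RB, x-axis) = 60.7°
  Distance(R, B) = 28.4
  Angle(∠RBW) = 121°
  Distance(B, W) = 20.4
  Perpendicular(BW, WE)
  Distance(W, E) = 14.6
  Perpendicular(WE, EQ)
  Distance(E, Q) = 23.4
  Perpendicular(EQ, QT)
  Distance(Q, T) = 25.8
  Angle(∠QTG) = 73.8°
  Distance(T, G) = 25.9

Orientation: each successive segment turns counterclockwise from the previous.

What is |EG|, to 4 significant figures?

18.63

R is at the origin; RB runs at 60.7° with length 28.4, so B = (13.90, 24.77). ∠RBW = 121.0° gives BW at 119.7° from the x-axis; with |BW| = 20.4, W = (3.791, 42.49). BW is perpendicular to WE, so WE runs at -150.3°; with |WE| = 14.6, E = (-8.891, 35.25). WE is perpendicular to EQ, so EQ runs at -60.30°; with |EQ| = 23.4, Q = (2.703, 14.93). EQ ⟂ QT, so QT runs at 29.70°; with |QT| = 25.8, T = (25.11, 27.71). ∠QTG = 73.8° gives TG at 135.9° from the x-axis; with |TG| = 25.9, G = (6.514, 45.73). Then |EG| = |G − E| = 18.63.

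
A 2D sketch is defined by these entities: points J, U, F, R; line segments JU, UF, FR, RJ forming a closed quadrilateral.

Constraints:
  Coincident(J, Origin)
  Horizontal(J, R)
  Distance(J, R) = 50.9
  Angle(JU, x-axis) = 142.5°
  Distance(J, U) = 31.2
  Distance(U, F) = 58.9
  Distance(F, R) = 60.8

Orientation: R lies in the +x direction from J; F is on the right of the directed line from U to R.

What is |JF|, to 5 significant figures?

34.172

J is at the origin; J and R share the same y with |JR| = 50.9 and R in +x, so R = (50.9, 0). JU runs at 142.5° with |JU| = 31.2, so U = (-24.753, 18.993). F is determined by |UF| = 58.9 and |FR| = 60.8 together: it lies at the intersection of circle(U, 58.9) and circle(R, 60.8). With |UR| = 78.000, the foot of the radical line on UR is 37.542 from U and the perpendicular offset is √(58.9² − 37.542²) = 45.385. Taking the right-of-UR solution: F = (0.60834, -34.167).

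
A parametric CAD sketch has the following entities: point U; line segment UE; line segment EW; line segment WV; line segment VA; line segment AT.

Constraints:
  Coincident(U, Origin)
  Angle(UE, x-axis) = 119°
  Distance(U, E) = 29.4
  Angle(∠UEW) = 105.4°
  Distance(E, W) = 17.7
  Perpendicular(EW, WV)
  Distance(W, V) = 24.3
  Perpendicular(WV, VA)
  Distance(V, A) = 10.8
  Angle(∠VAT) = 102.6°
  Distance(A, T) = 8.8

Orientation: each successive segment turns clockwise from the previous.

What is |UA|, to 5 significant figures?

15.253

U is at the origin; UE runs at 119.0° with length 29.4, so E = (-14.253, 25.714). ∠UEW = 105.4° gives EW at 44.400° from the x-axis; with |EW| = 17.7, W = (-1.6072, 38.098). EW is perpendicular to WV, so WV runs at -45.600°; with |WV| = 24.3, V = (15.395, 20.736). WV is perpendicular to VA, so VA runs at -135.60°; with |VA| = 10.8, A = (7.6783, 13.180). Then |UA| = |A − U| = 15.253.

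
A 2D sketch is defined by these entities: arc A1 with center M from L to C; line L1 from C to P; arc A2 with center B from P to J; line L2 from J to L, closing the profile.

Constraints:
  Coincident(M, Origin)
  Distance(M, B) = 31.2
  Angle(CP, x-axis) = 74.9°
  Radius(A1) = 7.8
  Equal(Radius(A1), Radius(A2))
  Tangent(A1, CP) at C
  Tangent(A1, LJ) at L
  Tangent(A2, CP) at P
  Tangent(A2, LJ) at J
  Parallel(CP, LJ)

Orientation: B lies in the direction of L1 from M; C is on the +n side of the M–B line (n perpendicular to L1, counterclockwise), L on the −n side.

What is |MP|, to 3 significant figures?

32.2

The slot axis is L1's direction at 74.9°, so u = (cos 74.9°, sin 74.9°) = (0.261, 0.965) and n = (−sin 74.9°, cos 74.9°) = (-0.965, 0.261). M is at the origin and B lies 31.2 along u from M, so B = 31.2·u = (8.13, 30.1). Tangency of A1 to both parallel lines with radius 7.8 puts C and L at M ± 7.8·n: C = (-7.53, 2.03), L = (7.53, -2.03). Equal radii place P and J the same way about B: P = B + 7.8·n = (0.597, 32.2), J = B − 7.8·n = (15.7, 28.1). Then |MP| = |P − M| = 32.2.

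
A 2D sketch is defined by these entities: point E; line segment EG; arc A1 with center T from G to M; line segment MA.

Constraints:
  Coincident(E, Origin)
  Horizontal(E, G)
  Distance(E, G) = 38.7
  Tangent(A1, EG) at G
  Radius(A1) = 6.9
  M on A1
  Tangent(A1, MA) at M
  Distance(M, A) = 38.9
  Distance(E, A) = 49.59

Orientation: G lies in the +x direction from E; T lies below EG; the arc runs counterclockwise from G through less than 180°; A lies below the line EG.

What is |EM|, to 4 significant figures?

32.42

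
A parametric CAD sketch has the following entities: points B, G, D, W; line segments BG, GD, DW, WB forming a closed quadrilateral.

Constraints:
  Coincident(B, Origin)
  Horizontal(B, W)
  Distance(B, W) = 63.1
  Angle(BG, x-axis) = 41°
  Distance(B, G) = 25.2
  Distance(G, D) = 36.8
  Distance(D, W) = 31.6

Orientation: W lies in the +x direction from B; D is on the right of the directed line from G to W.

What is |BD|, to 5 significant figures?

39.398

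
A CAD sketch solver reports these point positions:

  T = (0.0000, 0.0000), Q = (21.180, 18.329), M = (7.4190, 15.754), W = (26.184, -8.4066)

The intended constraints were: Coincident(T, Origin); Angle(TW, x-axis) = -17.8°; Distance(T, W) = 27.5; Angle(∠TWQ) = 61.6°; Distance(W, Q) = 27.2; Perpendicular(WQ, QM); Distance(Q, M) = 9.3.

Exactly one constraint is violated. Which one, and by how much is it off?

Distance(Q, M) = 9.3 — off by 4.70.

T = (0.00, 0.00) ✓; TW at -17.80° ✓; |TW| = 27.50 ✓; ∠TWQ = 61.60° ✓; |WQ| = 27.20 ✓; ∠(WQ, QM) = 90.00° ✓; |QM| = 14.00 ✗.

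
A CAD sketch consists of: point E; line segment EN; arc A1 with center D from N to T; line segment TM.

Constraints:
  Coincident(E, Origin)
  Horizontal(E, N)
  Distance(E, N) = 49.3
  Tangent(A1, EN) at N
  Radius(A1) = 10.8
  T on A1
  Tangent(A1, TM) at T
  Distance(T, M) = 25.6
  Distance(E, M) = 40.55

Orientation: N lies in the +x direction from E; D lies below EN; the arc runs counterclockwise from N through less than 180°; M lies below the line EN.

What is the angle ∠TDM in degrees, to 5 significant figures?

67.126°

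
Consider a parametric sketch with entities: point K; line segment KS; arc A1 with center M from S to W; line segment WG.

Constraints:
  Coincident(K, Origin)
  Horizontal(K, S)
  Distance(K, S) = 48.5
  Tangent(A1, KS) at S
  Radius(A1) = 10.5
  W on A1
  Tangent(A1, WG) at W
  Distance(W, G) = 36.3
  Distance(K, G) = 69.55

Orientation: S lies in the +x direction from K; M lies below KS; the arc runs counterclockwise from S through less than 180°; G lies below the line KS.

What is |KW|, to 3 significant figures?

41.0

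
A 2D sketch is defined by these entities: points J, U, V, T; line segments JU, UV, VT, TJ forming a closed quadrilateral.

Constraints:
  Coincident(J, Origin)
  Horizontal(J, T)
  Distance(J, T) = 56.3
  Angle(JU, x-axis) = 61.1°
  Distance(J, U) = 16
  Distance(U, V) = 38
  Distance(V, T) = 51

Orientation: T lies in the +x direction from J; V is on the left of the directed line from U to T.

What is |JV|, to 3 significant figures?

53.9

Checks: |UV| = 38.00 ✓; |VT| = 51.00 ✓.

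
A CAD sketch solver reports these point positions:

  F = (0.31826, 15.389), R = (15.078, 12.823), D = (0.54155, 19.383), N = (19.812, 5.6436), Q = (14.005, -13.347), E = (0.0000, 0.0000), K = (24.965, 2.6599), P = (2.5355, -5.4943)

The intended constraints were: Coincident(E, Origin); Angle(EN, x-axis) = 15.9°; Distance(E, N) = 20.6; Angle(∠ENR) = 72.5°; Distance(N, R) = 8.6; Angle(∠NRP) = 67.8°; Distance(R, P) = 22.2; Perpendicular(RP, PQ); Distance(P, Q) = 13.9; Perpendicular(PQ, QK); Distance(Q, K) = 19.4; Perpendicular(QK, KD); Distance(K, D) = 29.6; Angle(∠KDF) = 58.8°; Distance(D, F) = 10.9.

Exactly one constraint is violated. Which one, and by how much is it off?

Distance(D, F) = 10.9 — off by 6.90.

E = (0.00, 0.00) ✓; EN at 15.90° ✓; |EN| = 20.60 ✓; ∠ENR = 72.50° ✓; |NR| = 8.600 ✓; ∠NRP = 67.80° ✓; |RP| = 22.20 ✓; ∠(RP, PQ) = 90.00° ✓; |PQ| = 13.90 ✓; ∠(PQ, QK) = 90.00° ✓; |QK| = 19.40 ✓; ∠(QK, KD) = 90.00° ✓; |KD| = 29.60 ✓; ∠KDF = 58.80° ✓; |DF| = 4.000 ✗.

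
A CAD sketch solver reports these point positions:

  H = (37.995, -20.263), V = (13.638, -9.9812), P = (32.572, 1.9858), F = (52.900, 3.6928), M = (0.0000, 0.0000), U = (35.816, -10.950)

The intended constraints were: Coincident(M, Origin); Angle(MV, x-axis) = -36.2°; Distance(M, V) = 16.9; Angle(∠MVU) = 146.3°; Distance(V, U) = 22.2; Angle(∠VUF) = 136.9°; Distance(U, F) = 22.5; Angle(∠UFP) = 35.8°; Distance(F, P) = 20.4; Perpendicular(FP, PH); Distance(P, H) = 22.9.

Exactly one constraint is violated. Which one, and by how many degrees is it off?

Perpendicular(FP, PH) — off by 8.90°.

M = (0.00, 0.00) ✓; MV at -36.20° ✓; |MV| = 16.90 ✓; ∠MVU = 146.3° ✓; |VU| = 22.20 ✓; ∠VUF = 136.9° ✓; |UF| = 22.50 ✓; ∠UFP = 35.80° ✓; |FP| = 20.40 ✓; ∠(FP, PH) = 98.90° ✗; |PH| = 22.90 ✓.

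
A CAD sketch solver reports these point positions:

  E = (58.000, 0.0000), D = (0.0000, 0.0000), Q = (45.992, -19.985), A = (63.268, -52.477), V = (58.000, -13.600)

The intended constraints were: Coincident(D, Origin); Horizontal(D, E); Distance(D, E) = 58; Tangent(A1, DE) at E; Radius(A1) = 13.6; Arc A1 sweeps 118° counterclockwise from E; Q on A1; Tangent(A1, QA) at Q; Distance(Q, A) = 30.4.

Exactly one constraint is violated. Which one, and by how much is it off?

Distance(Q, A) = 30.4 — off by 6.40.

D = (0.00, 0.00) ✓; D.y = 0.00, E.y = 0.00 ✓; |DE| = 58.00 ✓; ∠(VE, ED) = 90.00° ✓; |VE| = 13.60 ✓; bearing(V→Q) − bearing(V→E) = 118.0° ✓; |VQ| = 13.60 ✓; ∠(VQ, QA) = 90.00° ✓; |QA| = 36.80 ✗.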